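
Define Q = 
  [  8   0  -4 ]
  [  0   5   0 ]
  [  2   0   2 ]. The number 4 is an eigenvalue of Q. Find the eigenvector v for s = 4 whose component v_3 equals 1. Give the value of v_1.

Q − 4I = [[4, 0, -4], [0, 1, 0], [2, 0, -2]].
Solving (Q − 4I)v = 0 gives the eigenspace spanned by (1, 0, 1).
With v_3 = 1, v = (1, 0, 1), so v_1 = 1.

1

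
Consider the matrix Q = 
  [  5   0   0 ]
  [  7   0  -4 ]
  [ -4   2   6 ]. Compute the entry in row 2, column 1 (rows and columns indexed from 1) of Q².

51

Characteristic polynomial: λ^3 - 11λ^2 + 38λ - 40 = (λ - 5)(λ - 4)(λ - 2), so the eigenvalues are 2, 4, 5.
λ=5: eigenvector (1, 3, -2).
λ=4: eigenvector (0, -1, 1).
λ=2: eigenvector (0, 2, -1).
P = [[1, 0, 0], [3, -1, 2], [-2, 1, -1]], D = diag(5, 4, 2), P⁻¹ = [[1, 0, 0], [1, 1, 2], [-1, 1, 1]].
Q² = P·diag(25, 16, 4)·P⁻¹ = [[25, 0, 0], [51, -8, -24], [-30, 12, 28]].
The requested entry is 51.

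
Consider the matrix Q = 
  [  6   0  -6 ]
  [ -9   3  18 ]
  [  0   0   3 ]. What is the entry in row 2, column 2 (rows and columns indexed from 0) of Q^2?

Characteristic polynomial: r^3 - 12r^2 + 45r - 54 = (r - 6)(r - 3)^2, so the eigenvalues are 3, 3, 6.
r=3: eigenvector (0, 1, 0).
r=6: eigenvector (1, -3, 0).
r=3: eigenvector (2, -6, 1).
P = [[0, 1, 2], [1, -3, -6], [0, 0, 1]], D = diag(3, 6, 3), P⁻¹ = [[3, 1, 0], [1, 0, -2], [0, 0, 1]].
Q² = P·diag(9, 36, 9)·P⁻¹ = [[36, 0, -54], [-81, 9, 162], [0, 0, 9]].
The requested entry is 9.

9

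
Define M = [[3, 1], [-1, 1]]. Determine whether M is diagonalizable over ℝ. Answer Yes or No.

No

Characteristic polynomial: p(s) = s^2 - 4s + 4 = (s - 2)^2.
s = 2 has algebraic multiplicity 2; rank(M − 2I) = 1, so geometric multiplicity = 1.
Geometric multiplicity < algebraic multiplicity, so M is not diagonalizable.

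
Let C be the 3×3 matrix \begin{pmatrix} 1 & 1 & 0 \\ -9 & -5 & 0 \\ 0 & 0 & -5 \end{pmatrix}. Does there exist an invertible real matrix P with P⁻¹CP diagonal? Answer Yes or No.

Characteristic polynomial: p(μ) = μ^3 + 9μ^2 + 24μ + 20 = (μ + 2)^2(μ + 5).
μ = -2 has algebraic multiplicity 2; rank(C + 2I) = 2, so geometric multiplicity = 1.
Geometric multiplicity < algebraic multiplicity, so C is not diagonalizable.

No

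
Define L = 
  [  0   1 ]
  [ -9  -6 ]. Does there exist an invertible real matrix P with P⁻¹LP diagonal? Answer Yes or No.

No

Characteristic polynomial: p(λ) = λ^2 + 6λ + 9 = (λ + 3)^2.
λ = -3 has algebraic multiplicity 2; rank(L + 3I) = 1, so geometric multiplicity = 1.
Geometric multiplicity < algebraic multiplicity, so L is not diagonalizable.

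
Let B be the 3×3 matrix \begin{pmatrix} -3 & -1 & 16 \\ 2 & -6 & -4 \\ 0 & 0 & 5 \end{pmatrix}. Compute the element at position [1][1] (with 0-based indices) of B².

Characteristic polynomial: s^3 + 4s^2 - 25s - 100 = (s - 5)(s + 4)(s + 5), so the eigenvalues are -5, -4, 5.
s=-5: eigenvector (1, 2, 0).
s=5: eigenvector (2, 0, 1).
s=-4: eigenvector (-1, -1, 0).
P = [[1, 2, -1], [2, 0, -1], [0, 1, 0]], D = diag(-5, 5, -4), P⁻¹ = [[-1, 1, 2], [0, 0, 1], [-2, 1, 4]].
B² = P·diag(25, 25, 16)·P⁻¹ = [[7, 9, 36], [-18, 34, 36], [0, 0, 25]].
The requested entry is 34.

34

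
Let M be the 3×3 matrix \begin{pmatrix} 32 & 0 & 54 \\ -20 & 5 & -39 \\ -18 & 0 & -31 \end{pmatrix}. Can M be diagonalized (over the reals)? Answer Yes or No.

Characteristic polynomial: p(t) = t^3 - 6t^2 - 15t + 100 = (t - 5)^2(t + 4).
t = 5 has algebraic multiplicity 2; rank(M − 5I) = 2, so geometric multiplicity = 1.
Geometric multiplicity < algebraic multiplicity, so M is not diagonalizable.

No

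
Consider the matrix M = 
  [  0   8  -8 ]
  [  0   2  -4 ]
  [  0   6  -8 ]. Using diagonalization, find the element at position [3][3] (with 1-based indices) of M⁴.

Characteristic polynomial: t^3 + 6t^2 + 8t = t(t + 2)(t + 4), so the eigenvalues are -4, -2, 0.
t=0: eigenvector (1, 0, 0).
t=-2: eigenvector (0, 1, 1).
t=-4: eigenvector (2, 2, 3).
P = [[1, 0, 2], [0, 1, 2], [0, 1, 3]], D = diag(0, -2, -4), P⁻¹ = [[1, 2, -2], [0, 3, -2], [0, -1, 1]].
M⁴ = P·diag(0, 16, 256)·P⁻¹ = [[0, -512, 512], [0, -464, 480], [0, -720, 736]].
The requested entry is 736.

736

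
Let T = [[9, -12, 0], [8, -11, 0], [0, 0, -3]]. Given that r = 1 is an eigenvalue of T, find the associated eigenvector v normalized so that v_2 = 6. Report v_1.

T − 1I = [[8, -12, 0], [8, -12, 0], [0, 0, -4]].
Solving (T − 1I)v = 0 gives the eigenspace spanned by (9, 6, 0).
With v_2 = 6, v = (9, 6, 0), so v_1 = 9.

9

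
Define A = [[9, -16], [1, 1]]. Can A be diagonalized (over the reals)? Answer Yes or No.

Characteristic polynomial: p(t) = t^2 - 10t + 25 = (t - 5)^2.
t = 5 has algebraic multiplicity 2; rank(A − 5I) = 1, so geometric multiplicity = 1.
Geometric multiplicity < algebraic multiplicity, so A is not diagonalizable.

No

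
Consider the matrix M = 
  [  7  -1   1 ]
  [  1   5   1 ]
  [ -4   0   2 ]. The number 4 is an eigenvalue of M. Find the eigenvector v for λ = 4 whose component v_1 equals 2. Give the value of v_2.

2

M − 4I = [[3, -1, 1], [1, 1, 1], [-4, 0, -2]].
Solving (M − 4I)v = 0 gives the eigenspace spanned by (2, 2, -4).
With v_1 = 2, v = (2, 2, -4), so v_2 = 2.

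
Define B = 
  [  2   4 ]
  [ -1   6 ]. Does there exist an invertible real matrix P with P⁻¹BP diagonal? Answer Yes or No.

No

Characteristic polynomial: p(μ) = μ^2 - 8μ + 16 = (μ - 4)^2.
μ = 4 has algebraic multiplicity 2; rank(B − 4I) = 1, so geometric multiplicity = 1.
Geometric multiplicity < algebraic multiplicity, so B is not diagonalizable.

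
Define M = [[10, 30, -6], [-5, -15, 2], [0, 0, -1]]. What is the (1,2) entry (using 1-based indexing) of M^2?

Characteristic polynomial: r^3 + 6r^2 + 5r = r(r + 1)(r + 5), so the eigenvalues are -5, -1, 0.
r=0: eigenvector (3, -1, 0).
r=-5: eigenvector (-2, 1, 0).
r=-1: eigenvector (6, -2, 1).
P = [[3, -2, 6], [-1, 1, -2], [0, 0, 1]], D = diag(0, -5, -1), P⁻¹ = [[1, 2, -2], [1, 3, 0], [0, 0, 1]].
M² = P·diag(0, 25, 1)·P⁻¹ = [[-50, -150, 6], [25, 75, -2], [0, 0, 1]].
The requested entry is -150.

-150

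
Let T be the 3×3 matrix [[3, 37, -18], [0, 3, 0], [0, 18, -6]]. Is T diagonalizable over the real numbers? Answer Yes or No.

Characteristic polynomial: p(r) = r^3 - 27r + 54 = (r - 3)^2(r + 6).
r = 3 has algebraic multiplicity 2; rank(T − 3I) = 2, so geometric multiplicity = 1.
Geometric multiplicity < algebraic multiplicity, so T is not diagonalizable.

No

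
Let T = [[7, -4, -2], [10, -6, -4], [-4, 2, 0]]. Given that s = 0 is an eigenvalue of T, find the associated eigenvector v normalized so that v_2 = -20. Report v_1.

-10

T = [[7, -4, -2], [10, -6, -4], [-4, 2, 0]].
Solving (T)v = 0 gives the eigenspace spanned by (-10, -20, 5).
With v_2 = -20, v = (-10, -20, 5), so v_1 = -10.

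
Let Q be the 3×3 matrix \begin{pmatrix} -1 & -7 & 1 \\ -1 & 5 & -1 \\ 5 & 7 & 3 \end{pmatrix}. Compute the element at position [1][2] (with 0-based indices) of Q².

Characteristic polynomial: t^3 - 7t^2 + 2t + 40 = (t - 5)(t - 4)(t + 2), so the eigenvalues are -2, 4, 5.
t=-2: eigenvector (-1, 0, 1).
t=5: eigenvector (-1, 1, 1).
t=4: eigenvector (-1, 1, 2).
P = [[-1, -1, -1], [0, 1, 1], [1, 1, 2]], D = diag(-2, 5, 4), P⁻¹ = [[-1, -1, 0], [-1, 1, -1], [1, 0, 1]].
Q² = P·diag(4, 25, 16)·P⁻¹ = [[13, -21, 9], [-9, 25, -9], [3, 21, 7]].
The requested entry is -9.

-9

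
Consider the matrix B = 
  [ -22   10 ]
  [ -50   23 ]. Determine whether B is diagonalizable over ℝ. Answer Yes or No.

Characteristic polynomial: p(t) = t^2 - t - 6 = (t - 3)(t + 2).
All 2 eigenvalues are distinct, so B is diagonalizable.

Yes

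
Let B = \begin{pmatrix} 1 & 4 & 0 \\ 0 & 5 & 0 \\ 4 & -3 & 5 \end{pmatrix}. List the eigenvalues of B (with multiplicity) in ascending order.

Characteristic polynomial: p(μ) = μ^3 - 11μ^2 + 35μ - 25 = (μ - 5)^2(μ - 1).
Roots (with multiplicity): 1, 5, 5.

1, 5, 5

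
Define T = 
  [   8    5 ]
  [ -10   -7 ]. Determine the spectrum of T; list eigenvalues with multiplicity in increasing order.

-2, 3

Characteristic polynomial: p(r) = r^2 - r - 6 = (r - 3)(r + 2).
Roots (with multiplicity): -2, 3.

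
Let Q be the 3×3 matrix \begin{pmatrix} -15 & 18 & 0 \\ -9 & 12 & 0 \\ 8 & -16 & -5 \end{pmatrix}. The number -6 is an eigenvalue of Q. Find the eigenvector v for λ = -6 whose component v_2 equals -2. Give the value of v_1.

-4

Q + 6I = [[-9, 18, 0], [-9, 18, 0], [8, -16, 1]].
Solving (Q + 6I)v = 0 gives the eigenspace spanned by (-4, -2, 0).
With v_2 = -2, v = (-4, -2, 0), so v_1 = -4.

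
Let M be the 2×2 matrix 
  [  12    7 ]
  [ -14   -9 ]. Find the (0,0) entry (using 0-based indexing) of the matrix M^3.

Characteristic polynomial: s^2 - 3s - 10 = (s - 5)(s + 2), so the eigenvalues are -2, 5.
s=5: eigenvector (-1, 1).
s=-2: eigenvector (-1, 2).
P = [[-1, -1], [1, 2]], D = diag(5, -2), P⁻¹ = [[-2, -1], [1, 1]].
M³ = P·diag(125, -8)·P⁻¹ = [[258, 133], [-266, -141]].
The requested entry is 258.

258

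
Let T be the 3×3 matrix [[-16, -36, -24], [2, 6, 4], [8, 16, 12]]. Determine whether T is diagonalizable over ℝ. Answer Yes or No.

Characteristic polynomial: p(r) = r^3 - 2r^2 - 16r + 32 = (r - 4)(r - 2)(r + 4).
All 3 eigenvalues are distinct, so T is diagonalizable.

Yes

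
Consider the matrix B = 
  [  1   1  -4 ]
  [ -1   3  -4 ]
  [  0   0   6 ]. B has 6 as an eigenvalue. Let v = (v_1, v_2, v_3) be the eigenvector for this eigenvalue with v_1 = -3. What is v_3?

B − 6I = [[-5, 1, -4], [-1, -3, -4], [0, 0, 0]].
Solving (B − 6I)v = 0 gives the eigenspace spanned by (-3, -3, 3).
With v_1 = -3, v = (-3, -3, 3), so v_3 = 3.

3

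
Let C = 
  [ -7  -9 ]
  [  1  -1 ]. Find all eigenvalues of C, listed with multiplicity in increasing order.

-4, -4

Characteristic polynomial: p(s) = s^2 + 8s + 16 = (s + 4)^2.
Roots (with multiplicity): -4, -4.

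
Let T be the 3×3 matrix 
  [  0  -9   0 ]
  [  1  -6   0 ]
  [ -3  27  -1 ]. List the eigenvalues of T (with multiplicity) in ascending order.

Characteristic polynomial: p(μ) = μ^3 + 7μ^2 + 15μ + 9 = (μ + 1)(μ + 3)^2.
Roots (with multiplicity): -3, -3, -1.

-3, -3, -1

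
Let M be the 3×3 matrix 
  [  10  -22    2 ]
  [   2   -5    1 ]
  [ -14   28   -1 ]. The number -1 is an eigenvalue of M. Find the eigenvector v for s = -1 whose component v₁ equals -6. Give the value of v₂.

-3

M + 1I = [[11, -22, 2], [2, -4, 1], [-14, 28, 0]].
Solving (M + 1I)v = 0 gives the eigenspace spanned by (-6, -3, 0).
With v₁ = -6, v = (-6, -3, 0), so v₂ = -3.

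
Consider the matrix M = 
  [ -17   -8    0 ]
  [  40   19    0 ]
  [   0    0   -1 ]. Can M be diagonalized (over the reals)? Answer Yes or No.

Characteristic polynomial: p(λ) = λ^3 - λ^2 - 5λ - 3 = (λ - 3)(λ + 1)^2.
λ = -1 has algebraic multiplicity 2; rank(M + 1I) = 1, so geometric multiplicity = 2.
Every eigenvalue has geometric = algebraic multiplicity, so M is diagonalizable.

Yes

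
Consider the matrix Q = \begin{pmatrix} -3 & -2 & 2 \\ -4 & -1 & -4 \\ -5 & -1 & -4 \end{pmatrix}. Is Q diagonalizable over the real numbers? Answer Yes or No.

Characteristic polynomial: p(s) = s^3 + 8s^2 + 17s + 10 = (s + 1)(s + 2)(s + 5).
All 3 eigenvalues are distinct, so Q is diagonalizable.

Yes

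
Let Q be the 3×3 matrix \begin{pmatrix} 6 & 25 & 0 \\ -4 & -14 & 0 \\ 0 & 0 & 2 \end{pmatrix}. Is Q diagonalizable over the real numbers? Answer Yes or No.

No

Characteristic polynomial: p(μ) = μ^3 + 6μ^2 - 32 = (μ - 2)(μ + 4)^2.
μ = -4 has algebraic multiplicity 2; rank(Q + 4I) = 2, so geometric multiplicity = 1.
Geometric multiplicity < algebraic multiplicity, so Q is not diagonalizable.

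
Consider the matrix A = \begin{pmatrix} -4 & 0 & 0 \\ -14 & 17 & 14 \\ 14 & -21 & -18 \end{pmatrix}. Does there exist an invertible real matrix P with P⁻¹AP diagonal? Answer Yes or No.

Yes

Characteristic polynomial: p(μ) = μ^3 + 5μ^2 - 8μ - 48 = (μ - 3)(μ + 4)^2.
μ = -4 has algebraic multiplicity 2; rank(A + 4I) = 1, so geometric multiplicity = 2.
Every eigenvalue has geometric = algebraic multiplicity, so A is diagonalizable.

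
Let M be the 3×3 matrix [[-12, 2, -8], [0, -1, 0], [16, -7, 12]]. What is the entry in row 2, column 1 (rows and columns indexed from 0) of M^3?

-67

Characteristic polynomial: t^3 + t^2 - 16t - 16 = (t - 4)(t + 1)(t + 4), so the eigenvalues are -4, -1, 4.
t=-4: eigenvector (1, 0, -1).
t=-1: eigenvector (-2, 1, 3).
t=4: eigenvector (-1, 0, 2).
P = [[1, -2, -1], [0, 1, 0], [-1, 3, 2]], D = diag(-4, -1, 4), P⁻¹ = [[2, 1, 1], [0, 1, 0], [1, -1, 1]].
M³ = P·diag(-64, -1, 64)·P⁻¹ = [[-192, 2, -128], [0, -1, 0], [256, -67, 192]].
The requested entry is -67.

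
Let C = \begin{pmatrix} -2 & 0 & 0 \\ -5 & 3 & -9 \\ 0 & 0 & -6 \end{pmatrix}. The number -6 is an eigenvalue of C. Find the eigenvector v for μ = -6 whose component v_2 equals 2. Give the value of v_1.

0

C + 6I = [[4, 0, 0], [-5, 9, -9], [0, 0, 0]].
Solving (C + 6I)v = 0 gives the eigenspace spanned by (0, 2, 2).
With v_2 = 2, v = (0, 2, 2), so v_1 = 0.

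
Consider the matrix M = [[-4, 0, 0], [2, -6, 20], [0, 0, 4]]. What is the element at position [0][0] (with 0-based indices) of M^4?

256

Characteristic polynomial: s^3 + 6s^2 - 16s - 96 = (s - 4)(s + 4)(s + 6), so the eigenvalues are -6, -4, 4.
s=-4: eigenvector (1, 1, 0).
s=-6: eigenvector (0, 1, 0).
s=4: eigenvector (0, 2, 1).
P = [[1, 0, 0], [1, 1, 2], [0, 0, 1]], D = diag(-4, -6, 4), P⁻¹ = [[1, 0, 0], [-1, 1, -2], [0, 0, 1]].
M⁴ = P·diag(256, 1296, 256)·P⁻¹ = [[256, 0, 0], [-1040, 1296, -2080], [0, 0, 256]].
The requested entry is 256.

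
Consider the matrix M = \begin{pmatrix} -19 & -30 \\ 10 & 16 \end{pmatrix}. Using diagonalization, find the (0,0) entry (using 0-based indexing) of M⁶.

Characteristic polynomial: r^2 + 3r - 4 = (r - 1)(r + 4), so the eigenvalues are -4, 1.
r=1: eigenvector (-3, 2).
r=-4: eigenvector (-2, 1).
P = [[-3, -2], [2, 1]], D = diag(1, -4), P⁻¹ = [[1, 2], [-2, -3]].
M⁶ = P·diag(1, 4096)·P⁻¹ = [[16381, 24570], [-8190, -12284]].
The requested entry is 16381.

16381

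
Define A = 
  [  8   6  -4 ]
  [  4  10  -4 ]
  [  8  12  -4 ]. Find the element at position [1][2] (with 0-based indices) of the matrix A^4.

Characteristic polynomial: μ^3 - 14μ^2 + 64μ - 96 = (μ - 6)(μ - 4)^2, so the eigenvalues are 4, 4, 6.
μ=4: eigenvector (-1, -2, -4).
μ=6: eigenvector (1, 1, 2).
μ=4: eigenvector (2, 2, 5).
P = [[-1, 1, 2], [-2, 1, 2], [-4, 2, 5]], D = diag(4, 6, 4), P⁻¹ = [[1, -1, 0], [2, 3, -2], [0, -2, 1]].
A⁴ = P·diag(256, 1296, 256)·P⁻¹ = [[2336, 3120, -2080], [2080, 3376, -2080], [4160, 6240, -3904]].
The requested entry is -2080.

-2080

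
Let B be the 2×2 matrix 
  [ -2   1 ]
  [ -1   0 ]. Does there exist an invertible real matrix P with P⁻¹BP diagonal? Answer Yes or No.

Characteristic polynomial: p(r) = r^2 + 2r + 1 = (r + 1)^2.
r = -1 has algebraic multiplicity 2; rank(B + 1I) = 1, so geometric multiplicity = 1.
Geometric multiplicity < algebraic multiplicity, so B is not diagonalizable.

No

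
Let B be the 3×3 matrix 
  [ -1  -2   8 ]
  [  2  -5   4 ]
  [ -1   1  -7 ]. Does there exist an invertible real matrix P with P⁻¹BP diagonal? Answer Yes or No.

No

Characteristic polynomial: p(t) = t^3 + 13t^2 + 55t + 75 = (t + 3)(t + 5)^2.
t = -5 has algebraic multiplicity 2; rank(B + 5I) = 2, so geometric multiplicity = 1.
Geometric multiplicity < algebraic multiplicity, so B is not diagonalizable.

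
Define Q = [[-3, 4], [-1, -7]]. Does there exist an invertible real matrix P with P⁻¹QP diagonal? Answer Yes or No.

No

Characteristic polynomial: p(t) = t^2 + 10t + 25 = (t + 5)^2.
t = -5 has algebraic multiplicity 2; rank(Q + 5I) = 1, so geometric multiplicity = 1.
Geometric multiplicity < algebraic multiplicity, so Q is not diagonalizable.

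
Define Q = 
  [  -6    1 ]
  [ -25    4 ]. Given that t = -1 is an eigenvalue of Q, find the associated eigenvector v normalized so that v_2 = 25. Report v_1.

5

Q + 1I = [[-5, 1], [-25, 5]].
Solving (Q + 1I)v = 0 gives the eigenspace spanned by (5, 25).
With v_2 = 25, v = (5, 25), so v_1 = 5.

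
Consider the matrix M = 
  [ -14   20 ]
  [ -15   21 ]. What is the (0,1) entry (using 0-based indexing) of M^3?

Characteristic polynomial: t^2 - 7t + 6 = (t - 6)(t - 1), so the eigenvalues are 1, 6.
t=6: eigenvector (1, 1).
t=1: eigenvector (4, 3).
P = [[1, 4], [1, 3]], D = diag(6, 1), P⁻¹ = [[-3, 4], [1, -1]].
M³ = P·diag(216, 1)·P⁻¹ = [[-644, 860], [-645, 861]].
The requested entry is 860.

860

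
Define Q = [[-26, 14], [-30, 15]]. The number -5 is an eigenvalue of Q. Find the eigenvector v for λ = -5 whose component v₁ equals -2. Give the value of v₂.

-3

Q + 5I = [[-21, 14], [-30, 20]].
Solving (Q + 5I)v = 0 gives the eigenspace spanned by (-2, -3).
With v₁ = -2, v = (-2, -3), so v₂ = -3.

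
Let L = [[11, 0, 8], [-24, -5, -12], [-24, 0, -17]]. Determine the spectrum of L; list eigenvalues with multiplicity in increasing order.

-5, -5, -1

Characteristic polynomial: p(r) = r^3 + 11r^2 + 35r + 25 = (r + 1)(r + 5)^2.
Roots (with multiplicity): -5, -5, -1.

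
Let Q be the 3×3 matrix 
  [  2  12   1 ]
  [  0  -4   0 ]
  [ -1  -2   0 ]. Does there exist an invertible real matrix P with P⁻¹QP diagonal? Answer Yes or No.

Characteristic polynomial: p(s) = s^3 + 2s^2 - 7s + 4 = (s - 1)^2(s + 4).
s = 1 has algebraic multiplicity 2; rank(Q − 1I) = 2, so geometric multiplicity = 1.
Geometric multiplicity < algebraic multiplicity, so Q is not diagonalizable.

No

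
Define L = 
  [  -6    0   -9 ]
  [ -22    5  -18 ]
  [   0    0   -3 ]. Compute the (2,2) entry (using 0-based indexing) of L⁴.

81

Characteristic polynomial: λ^3 + 4λ^2 - 27λ - 90 = (λ - 5)(λ + 3)(λ + 6), so the eigenvalues are -6, -3, 5.
λ=-6: eigenvector (1, 2, 0).
λ=5: eigenvector (0, 1, 0).
λ=-3: eigenvector (-3, -6, 1).
P = [[1, 0, -3], [2, 1, -6], [0, 0, 1]], D = diag(-6, 5, -3), P⁻¹ = [[1, 0, 3], [-2, 1, 0], [0, 0, 1]].
L⁴ = P·diag(1296, 625, 81)·P⁻¹ = [[1296, 0, 3645], [1342, 625, 7290], [0, 0, 81]].
The requested entry is 81.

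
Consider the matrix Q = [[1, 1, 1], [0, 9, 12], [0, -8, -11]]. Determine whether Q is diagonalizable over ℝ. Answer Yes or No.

No

Characteristic polynomial: p(t) = t^3 + t^2 - 5t + 3 = (t - 1)^2(t + 3).
t = 1 has algebraic multiplicity 2; rank(Q − 1I) = 2, so geometric multiplicity = 1.
Geometric multiplicity < algebraic multiplicity, so Q is not diagonalizable.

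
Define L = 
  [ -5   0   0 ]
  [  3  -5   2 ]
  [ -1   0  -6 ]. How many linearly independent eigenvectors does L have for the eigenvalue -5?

L + 5I = [[0, 0, 0], [3, 0, 2], [-1, 0, -1]].
This matrix has rank 2, so its null space has dimension 3 − 2 = 1.

1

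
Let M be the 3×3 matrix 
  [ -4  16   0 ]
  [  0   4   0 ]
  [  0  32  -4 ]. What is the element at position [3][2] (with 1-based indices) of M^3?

Characteristic polynomial: t^3 + 4t^2 - 16t - 64 = (t - 4)(t + 4)^2, so the eigenvalues are -4, -4, 4.
t=-4: eigenvector (1, 0, 2).
t=-4: eigenvector (0, 0, 1).
t=4: eigenvector (2, 1, 4).
P = [[1, 0, 2], [0, 0, 1], [2, 1, 4]], D = diag(-4, -4, 4), P⁻¹ = [[1, -2, 0], [-2, 0, 1], [0, 1, 0]].
M³ = P·diag(-64, -64, 64)·P⁻¹ = [[-64, 256, 0], [0, 64, 0], [0, 512, -64]].
The requested entry is 512.

512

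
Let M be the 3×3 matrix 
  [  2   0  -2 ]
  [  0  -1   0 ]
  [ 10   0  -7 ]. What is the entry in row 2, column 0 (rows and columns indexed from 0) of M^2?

-50

Characteristic polynomial: μ^3 + 6μ^2 + 11μ + 6 = (μ + 1)(μ + 2)(μ + 3), so the eigenvalues are -3, -2, -1.
μ=-2: eigenvector (1, 0, 2).
μ=-1: eigenvector (0, 1, 0).
μ=-3: eigenvector (2, 0, 5).
P = [[1, 0, 2], [0, 1, 0], [2, 0, 5]], D = diag(-2, -1, -3), P⁻¹ = [[5, 0, -2], [0, 1, 0], [-2, 0, 1]].
M² = P·diag(4, 1, 9)·P⁻¹ = [[-16, 0, 10], [0, 1, 0], [-50, 0, 29]].
The requested entry is -50.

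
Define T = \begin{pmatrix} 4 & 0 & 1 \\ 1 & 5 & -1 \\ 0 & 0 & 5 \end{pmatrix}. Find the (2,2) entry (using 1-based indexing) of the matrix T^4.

Characteristic polynomial: r^3 - 14r^2 + 65r - 100 = (r - 5)^2(r - 4), so the eigenvalues are 4, 5, 5.
r=4: eigenvector (1, -1, 0).
r=5: eigenvector (0, 1, 0).
r=5: eigenvector (1, 1, 1).
P = [[1, 0, 1], [-1, 1, 1], [0, 0, 1]], D = diag(4, 5, 5), P⁻¹ = [[1, 0, -1], [1, 1, -2], [0, 0, 1]].
T⁴ = P·diag(256, 625, 625)·P⁻¹ = [[256, 0, 369], [369, 625, -369], [0, 0, 625]].
The requested entry is 625.

625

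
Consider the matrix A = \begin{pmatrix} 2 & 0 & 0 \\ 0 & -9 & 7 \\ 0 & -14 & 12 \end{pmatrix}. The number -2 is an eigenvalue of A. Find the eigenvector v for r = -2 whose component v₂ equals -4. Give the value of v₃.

A + 2I = [[4, 0, 0], [0, -7, 7], [0, -14, 14]].
Solving (A + 2I)v = 0 gives the eigenspace spanned by (0, -4, -4).
With v₂ = -4, v = (0, -4, -4), so v₃ = -4.

-4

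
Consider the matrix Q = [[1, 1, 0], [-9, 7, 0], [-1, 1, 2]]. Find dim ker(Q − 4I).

1

Q − 4I = [[-3, 1, 0], [-9, 3, 0], [-1, 1, -2]].
This matrix has rank 2, so its null space has dimension 3 − 2 = 1.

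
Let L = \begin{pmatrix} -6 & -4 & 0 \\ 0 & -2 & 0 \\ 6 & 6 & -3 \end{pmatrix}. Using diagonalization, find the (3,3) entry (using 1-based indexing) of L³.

-27

Characteristic polynomial: r^3 + 11r^2 + 36r + 36 = (r + 2)(r + 3)(r + 6), so the eigenvalues are -6, -3, -2.
r=-6: eigenvector (1, 0, -2).
r=-2: eigenvector (-1, 1, 0).
r=-3: eigenvector (0, 0, 1).
P = [[1, -1, 0], [0, 1, 0], [-2, 0, 1]], D = diag(-6, -2, -3), P⁻¹ = [[1, 1, 0], [0, 1, 0], [2, 2, 1]].
L³ = P·diag(-216, -8, -27)·P⁻¹ = [[-216, -208, 0], [0, -8, 0], [378, 378, -27]].
The requested entry is -27.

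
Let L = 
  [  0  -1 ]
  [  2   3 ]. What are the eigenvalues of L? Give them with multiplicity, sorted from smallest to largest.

1, 2

Characteristic polynomial: p(λ) = λ^2 - 3λ + 2 = (λ - 2)(λ - 1).
Roots (with multiplicity): 1, 2.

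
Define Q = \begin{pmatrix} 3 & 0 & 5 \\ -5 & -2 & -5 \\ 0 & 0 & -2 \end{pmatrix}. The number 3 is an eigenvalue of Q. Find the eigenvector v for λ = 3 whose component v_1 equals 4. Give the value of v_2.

-4

Q − 3I = [[0, 0, 5], [-5, -5, -5], [0, 0, -5]].
Solving (Q − 3I)v = 0 gives the eigenspace spanned by (4, -4, 0).
With v_1 = 4, v = (4, -4, 0), so v_2 = -4.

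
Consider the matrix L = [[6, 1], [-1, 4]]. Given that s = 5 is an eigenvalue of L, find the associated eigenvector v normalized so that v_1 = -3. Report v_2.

3

L − 5I = [[1, 1], [-1, -1]].
Solving (L − 5I)v = 0 gives the eigenspace spanned by (-3, 3).
With v_1 = -3, v = (-3, 3), so v_2 = 3.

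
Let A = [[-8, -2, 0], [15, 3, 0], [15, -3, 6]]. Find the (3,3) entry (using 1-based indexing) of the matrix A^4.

Characteristic polynomial: s^3 - s^2 - 24s - 36 = (s - 6)(s + 2)(s + 3), so the eigenvalues are -3, -2, 6.
s=-2: eigenvector (-1, 3, 3).
s=-3: eigenvector (2, -5, -5).
s=6: eigenvector (0, 0, 1).
P = [[-1, 2, 0], [3, -5, 0], [3, -5, 1]], D = diag(-2, -3, 6), P⁻¹ = [[5, 2, 0], [3, 1, 0], [0, -1, 1]].
A⁴ = P·diag(16, 81, 1296)·P⁻¹ = [[406, 130, 0], [-975, -309, 0], [-975, -1605, 1296]].
The requested entry is 1296.

1296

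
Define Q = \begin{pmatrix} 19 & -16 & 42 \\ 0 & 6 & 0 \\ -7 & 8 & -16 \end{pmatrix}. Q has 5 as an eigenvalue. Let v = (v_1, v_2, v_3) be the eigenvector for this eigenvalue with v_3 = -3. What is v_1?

Q − 5I = [[14, -16, 42], [0, 1, 0], [-7, 8, -21]].
Solving (Q − 5I)v = 0 gives the eigenspace spanned by (9, 0, -3).
With v_3 = -3, v = (9, 0, -3), so v_1 = 9.

9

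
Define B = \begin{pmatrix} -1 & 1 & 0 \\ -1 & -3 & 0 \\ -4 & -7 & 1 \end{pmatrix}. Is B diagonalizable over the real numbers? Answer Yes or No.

No

Characteristic polynomial: p(s) = s^3 + 3s^2 - 4 = (s - 1)(s + 2)^2.
s = -2 has algebraic multiplicity 2; rank(B + 2I) = 2, so geometric multiplicity = 1.
Geometric multiplicity < algebraic multiplicity, so B is not diagonalizable.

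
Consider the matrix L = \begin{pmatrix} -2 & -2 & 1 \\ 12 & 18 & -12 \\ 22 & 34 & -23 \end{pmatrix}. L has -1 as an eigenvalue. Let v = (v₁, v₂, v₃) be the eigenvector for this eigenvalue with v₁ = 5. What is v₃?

5

L + 1I = [[-1, -2, 1], [12, 19, -12], [22, 34, -22]].
Solving (L + 1I)v = 0 gives the eigenspace spanned by (5, 0, 5).
With v₁ = 5, v = (5, 0, 5), so v₃ = 5.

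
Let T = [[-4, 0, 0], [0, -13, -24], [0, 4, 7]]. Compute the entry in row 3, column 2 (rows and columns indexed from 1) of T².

-24

Characteristic polynomial: r^3 + 10r^2 + 29r + 20 = (r + 1)(r + 4)(r + 5), so the eigenvalues are -5, -4, -1.
r=-4: eigenvector (1, 0, 0).
r=-1: eigenvector (0, 2, -1).
r=-5: eigenvector (0, 3, -1).
P = [[1, 0, 0], [0, 2, 3], [0, -1, -1]], D = diag(-4, -1, -5), P⁻¹ = [[1, 0, 0], [0, -1, -3], [0, 1, 2]].
T² = P·diag(16, 1, 25)·P⁻¹ = [[16, 0, 0], [0, 73, 144], [0, -24, -47]].
The requested entry is -24.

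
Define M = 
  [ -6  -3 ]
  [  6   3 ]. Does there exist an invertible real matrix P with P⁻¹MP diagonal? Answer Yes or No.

Characteristic polynomial: p(λ) = λ^2 + 3λ = λ(λ + 3).
All 2 eigenvalues are distinct, so M is diagonalizable.

Yes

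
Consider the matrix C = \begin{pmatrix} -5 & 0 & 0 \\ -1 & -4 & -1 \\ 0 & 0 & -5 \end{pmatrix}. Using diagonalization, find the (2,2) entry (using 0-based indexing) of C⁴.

Characteristic polynomial: λ^3 + 14λ^2 + 65λ + 100 = (λ + 4)(λ + 5)^2, so the eigenvalues are -5, -5, -4.
λ=-5: eigenvector (1, 1, 0).
λ=-4: eigenvector (0, 1, 0).
λ=-5: eigenvector (0, 1, 1).
P = [[1, 0, 0], [1, 1, 1], [0, 0, 1]], D = diag(-5, -4, -5), P⁻¹ = [[1, 0, 0], [-1, 1, -1], [0, 0, 1]].
C⁴ = P·diag(625, 256, 625)·P⁻¹ = [[625, 0, 0], [369, 256, 369], [0, 0, 625]].
The requested entry is 625.

625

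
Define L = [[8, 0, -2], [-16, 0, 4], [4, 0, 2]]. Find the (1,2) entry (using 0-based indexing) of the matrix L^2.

40

Characteristic polynomial: t^3 - 10t^2 + 24t = t(t - 6)(t - 4), so the eigenvalues are 0, 4, 6.
t=4: eigenvector (1, -2, 2).
t=0: eigenvector (0, 1, 0).
t=6: eigenvector (1, -2, 1).
P = [[1, 0, 1], [-2, 1, -2], [2, 0, 1]], D = diag(4, 0, 6), P⁻¹ = [[-1, 0, 1], [2, 1, 0], [2, 0, -1]].
L² = P·diag(16, 0, 36)·P⁻¹ = [[56, 0, -20], [-112, 0, 40], [40, 0, -4]].
The requested entry is 40.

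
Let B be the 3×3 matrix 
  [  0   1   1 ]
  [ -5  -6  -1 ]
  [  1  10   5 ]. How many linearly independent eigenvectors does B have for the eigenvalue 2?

1

B − 2I = [[-2, 1, 1], [-5, -8, -1], [1, 10, 3]].
This matrix has rank 2, so its null space has dimension 3 − 2 = 1.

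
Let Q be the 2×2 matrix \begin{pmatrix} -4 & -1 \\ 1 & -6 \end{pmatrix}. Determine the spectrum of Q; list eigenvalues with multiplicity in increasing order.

Characteristic polynomial: p(t) = t^2 + 10t + 25 = (t + 5)^2.
Roots (with multiplicity): -5, -5.

-5, -5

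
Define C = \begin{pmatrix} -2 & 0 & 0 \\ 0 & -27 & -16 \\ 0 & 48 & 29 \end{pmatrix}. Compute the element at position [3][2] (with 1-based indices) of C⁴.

Characteristic polynomial: λ^3 - 19λ - 30 = (λ - 5)(λ + 2)(λ + 3), so the eigenvalues are -3, -2, 5.
λ=-2: eigenvector (1, 0, 0).
λ=5: eigenvector (0, 1, -2).
λ=-3: eigenvector (0, 2, -3).
P = [[1, 0, 0], [0, 1, 2], [0, -2, -3]], D = diag(-2, 5, -3), P⁻¹ = [[1, 0, 0], [0, -3, -2], [0, 2, 1]].
C⁴ = P·diag(16, 625, 81)·P⁻¹ = [[16, 0, 0], [0, -1551, -1088], [0, 3264, 2257]].
The requested entry is 3264.

3264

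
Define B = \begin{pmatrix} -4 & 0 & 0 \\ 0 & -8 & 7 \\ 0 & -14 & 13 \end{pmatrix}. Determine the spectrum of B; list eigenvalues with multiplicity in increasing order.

-4, -1, 6

Characteristic polynomial: p(s) = s^3 - s^2 - 26s - 24 = (s - 6)(s + 1)(s + 4).
Roots (with multiplicity): -4, -1, 6.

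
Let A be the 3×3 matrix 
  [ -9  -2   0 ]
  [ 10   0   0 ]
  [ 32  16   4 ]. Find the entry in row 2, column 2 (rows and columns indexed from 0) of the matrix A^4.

Characteristic polynomial: λ^3 + 5λ^2 - 16λ - 80 = (λ - 4)(λ + 4)(λ + 5), so the eigenvalues are -5, -4, 4.
λ=-5: eigenvector (1, -2, 0).
λ=-4: eigenvector (-2, 5, -2).
λ=4: eigenvector (0, 0, 1).
P = [[1, -2, 0], [-2, 5, 0], [0, -2, 1]], D = diag(-5, -4, 4), P⁻¹ = [[5, 2, 0], [2, 1, 0], [4, 2, 1]].
A⁴ = P·diag(625, 256, 256)·P⁻¹ = [[2101, 738, 0], [-3690, -1220, 0], [0, 0, 256]].
The requested entry is 256.

256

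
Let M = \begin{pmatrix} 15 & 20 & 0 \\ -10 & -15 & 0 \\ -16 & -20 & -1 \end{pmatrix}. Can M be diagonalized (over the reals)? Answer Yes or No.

Characteristic polynomial: p(μ) = μ^3 + μ^2 - 25μ - 25 = (μ - 5)(μ + 1)(μ + 5).
All 3 eigenvalues are distinct, so M is diagonalizable.

Yes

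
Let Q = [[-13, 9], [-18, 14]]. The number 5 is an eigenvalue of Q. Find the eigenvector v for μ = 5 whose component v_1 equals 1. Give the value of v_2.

Q − 5I = [[-18, 9], [-18, 9]].
Solving (Q − 5I)v = 0 gives the eigenspace spanned by (1, 2).
With v_1 = 1, v = (1, 2), so v_2 = 2.

2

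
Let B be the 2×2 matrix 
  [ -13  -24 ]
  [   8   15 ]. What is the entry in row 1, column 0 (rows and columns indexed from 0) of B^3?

56

Characteristic polynomial: r^2 - 2r - 3 = (r - 3)(r + 1), so the eigenvalues are -1, 3.
r=-1: eigenvector (-2, 1).
r=3: eigenvector (-3, 2).
P = [[-2, -3], [1, 2]], D = diag(-1, 3), P⁻¹ = [[-2, -3], [1, 2]].
B³ = P·diag(-1, 27)·P⁻¹ = [[-85, -168], [56, 111]].
The requested entry is 56.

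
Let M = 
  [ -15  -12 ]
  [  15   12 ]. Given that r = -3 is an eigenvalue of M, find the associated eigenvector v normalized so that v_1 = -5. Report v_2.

M + 3I = [[-12, -12], [15, 15]].
Solving (M + 3I)v = 0 gives the eigenspace spanned by (-5, 5).
With v_1 = -5, v = (-5, 5), so v_2 = 5.

5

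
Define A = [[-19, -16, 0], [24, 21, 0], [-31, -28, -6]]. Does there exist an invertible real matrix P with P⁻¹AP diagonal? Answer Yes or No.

Yes

Characteristic polynomial: p(r) = r^3 + 4r^2 - 27r - 90 = (r - 5)(r + 3)(r + 6).
All 3 eigenvalues are distinct, so A is diagonalizable.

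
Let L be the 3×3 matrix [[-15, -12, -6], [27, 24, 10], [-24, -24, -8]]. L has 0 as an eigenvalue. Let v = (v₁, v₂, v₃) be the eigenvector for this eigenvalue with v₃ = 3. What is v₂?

1

L = [[-15, -12, -6], [27, 24, 10], [-24, -24, -8]].
Solving (L)v = 0 gives the eigenspace spanned by (-2, 1, 3).
With v₃ = 3, v = (-2, 1, 3), so v₂ = 1.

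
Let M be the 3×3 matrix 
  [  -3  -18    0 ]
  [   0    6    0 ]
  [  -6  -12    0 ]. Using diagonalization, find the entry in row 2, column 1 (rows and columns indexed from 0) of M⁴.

324

Characteristic polynomial: r^3 - 3r^2 - 18r = r(r - 6)(r + 3), so the eigenvalues are -3, 0, 6.
r=-3: eigenvector (1, 0, 2).
r=6: eigenvector (-2, 1, 0).
r=0: eigenvector (0, 0, 1).
P = [[1, -2, 0], [0, 1, 0], [2, 0, 1]], D = diag(-3, 6, 0), P⁻¹ = [[1, 2, 0], [0, 1, 0], [-2, -4, 1]].
M⁴ = P·diag(81, 1296, 0)·P⁻¹ = [[81, -2430, 0], [0, 1296, 0], [162, 324, 0]].
The requested entry is 324.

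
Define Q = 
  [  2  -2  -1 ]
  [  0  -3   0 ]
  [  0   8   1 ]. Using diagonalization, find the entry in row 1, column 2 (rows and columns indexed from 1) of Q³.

-14

Characteristic polynomial: r^3 - 7r + 6 = (r - 2)(r - 1)(r + 3), so the eigenvalues are -3, 1, 2.
r=2: eigenvector (1, 0, 0).
r=-3: eigenvector (0, 1, -2).
r=1: eigenvector (1, 0, 1).
P = [[1, 0, 1], [0, 1, 0], [0, -2, 1]], D = diag(2, -3, 1), P⁻¹ = [[1, -2, -1], [0, 1, 0], [0, 2, 1]].
Q³ = P·diag(8, -27, 1)·P⁻¹ = [[8, -14, -7], [0, -27, 0], [0, 56, 1]].
The requested entry is -14.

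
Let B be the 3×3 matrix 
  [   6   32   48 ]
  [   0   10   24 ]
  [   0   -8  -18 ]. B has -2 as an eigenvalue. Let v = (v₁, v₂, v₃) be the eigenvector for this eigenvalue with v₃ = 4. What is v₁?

B + 2I = [[8, 32, 48], [0, 12, 24], [0, -8, -16]].
Solving (B + 2I)v = 0 gives the eigenspace spanned by (8, -8, 4).
With v₃ = 4, v = (8, -8, 4), so v₁ = 8.

8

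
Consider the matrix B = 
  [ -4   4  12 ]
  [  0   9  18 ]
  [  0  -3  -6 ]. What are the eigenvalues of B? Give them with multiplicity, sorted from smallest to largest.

-4, 0, 3

Characteristic polynomial: p(s) = s^3 + s^2 - 12s = s(s - 3)(s + 4).
Roots (with multiplicity): -4, 0, 3.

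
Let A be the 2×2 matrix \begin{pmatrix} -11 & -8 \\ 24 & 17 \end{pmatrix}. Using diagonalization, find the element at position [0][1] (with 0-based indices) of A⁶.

Characteristic polynomial: λ^2 - 6λ + 5 = (λ - 5)(λ - 1), so the eigenvalues are 1, 5.
λ=5: eigenvector (1, -2).
λ=1: eigenvector (2, -3).
P = [[1, 2], [-2, -3]], D = diag(5, 1), P⁻¹ = [[-3, -2], [2, 1]].
A⁶ = P·diag(15625, 1)·P⁻¹ = [[-46871, -31248], [93744, 62497]].
The requested entry is -31248.

-31248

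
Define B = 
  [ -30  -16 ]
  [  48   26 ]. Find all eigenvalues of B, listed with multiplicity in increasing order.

Characteristic polynomial: p(μ) = μ^2 + 4μ - 12 = (μ - 2)(μ + 6).
Roots (with multiplicity): -6, 2.

-6, 2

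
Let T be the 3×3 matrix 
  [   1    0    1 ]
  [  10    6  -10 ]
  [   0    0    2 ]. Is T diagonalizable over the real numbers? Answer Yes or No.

Yes

Characteristic polynomial: p(s) = s^3 - 9s^2 + 20s - 12 = (s - 6)(s - 2)(s - 1).
All 3 eigenvalues are distinct, so T is diagonalizable.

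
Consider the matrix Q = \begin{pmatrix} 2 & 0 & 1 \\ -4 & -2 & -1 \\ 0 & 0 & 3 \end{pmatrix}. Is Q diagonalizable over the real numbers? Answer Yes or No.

Characteristic polynomial: p(t) = t^3 - 3t^2 - 4t + 12 = (t - 3)(t - 2)(t + 2).
All 3 eigenvalues are distinct, so Q is diagonalizable.

Yes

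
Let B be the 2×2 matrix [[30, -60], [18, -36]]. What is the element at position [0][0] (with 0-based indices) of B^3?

Characteristic polynomial: μ^2 + 6μ = μ(μ + 6), so the eigenvalues are -6, 0.
μ=0: eigenvector (2, 1).
μ=-6: eigenvector (-5, -3).
P = [[2, -5], [1, -3]], D = diag(0, -6), P⁻¹ = [[3, -5], [1, -2]].
B³ = P·diag(0, -216)·P⁻¹ = [[1080, -2160], [648, -1296]].
The requested entry is 1080.

1080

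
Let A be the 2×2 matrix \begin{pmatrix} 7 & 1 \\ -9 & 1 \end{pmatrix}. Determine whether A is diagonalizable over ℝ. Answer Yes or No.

No

Characteristic polynomial: p(t) = t^2 - 8t + 16 = (t - 4)^2.
t = 4 has algebraic multiplicity 2; rank(A − 4I) = 1, so geometric multiplicity = 1.
Geometric multiplicity < algebraic multiplicity, so A is not diagonalizable.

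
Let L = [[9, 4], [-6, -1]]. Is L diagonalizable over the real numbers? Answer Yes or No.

Characteristic polynomial: p(t) = t^2 - 8t + 15 = (t - 5)(t - 3).
All 2 eigenvalues are distinct, so L is diagonalizable.

Yes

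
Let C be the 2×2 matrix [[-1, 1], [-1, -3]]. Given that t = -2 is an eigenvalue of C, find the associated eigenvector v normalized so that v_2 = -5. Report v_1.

5

C + 2I = [[1, 1], [-1, -1]].
Solving (C + 2I)v = 0 gives the eigenspace spanned by (5, -5).
With v_2 = -5, v = (5, -5), so v_1 = 5.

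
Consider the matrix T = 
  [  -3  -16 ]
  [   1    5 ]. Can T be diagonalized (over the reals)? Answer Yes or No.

No

Characteristic polynomial: p(s) = s^2 - 2s + 1 = (s - 1)^2.
s = 1 has algebraic multiplicity 2; rank(T − 1I) = 1, so geometric multiplicity = 1.
Geometric multiplicity < algebraic multiplicity, so T is not diagonalizable.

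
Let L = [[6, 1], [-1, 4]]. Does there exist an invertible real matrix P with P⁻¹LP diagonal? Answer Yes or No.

Characteristic polynomial: p(r) = r^2 - 10r + 25 = (r - 5)^2.
r = 5 has algebraic multiplicity 2; rank(L − 5I) = 1, so geometric multiplicity = 1.
Geometric multiplicity < algebraic multiplicity, so L is not diagonalizable.

No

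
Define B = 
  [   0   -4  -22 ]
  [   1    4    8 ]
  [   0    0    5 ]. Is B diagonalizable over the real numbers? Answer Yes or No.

Characteristic polynomial: p(s) = s^3 - 9s^2 + 24s - 20 = (s - 5)(s - 2)^2.
s = 2 has algebraic multiplicity 2; rank(B − 2I) = 2, so geometric multiplicity = 1.
Geometric multiplicity < algebraic multiplicity, so B is not diagonalizable.

No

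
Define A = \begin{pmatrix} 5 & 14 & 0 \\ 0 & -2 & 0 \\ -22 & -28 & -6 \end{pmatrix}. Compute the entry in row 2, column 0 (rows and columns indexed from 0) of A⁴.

Characteristic polynomial: s^3 + 3s^2 - 28s - 60 = (s - 5)(s + 2)(s + 6), so the eigenvalues are -6, -2, 5.
s=5: eigenvector (1, 0, -2).
s=-2: eigenvector (-2, 1, 4).
s=-6: eigenvector (0, 0, 1).
P = [[1, -2, 0], [0, 1, 0], [-2, 4, 1]], D = diag(5, -2, -6), P⁻¹ = [[1, 2, 0], [0, 1, 0], [2, 0, 1]].
A⁴ = P·diag(625, 16, 1296)·P⁻¹ = [[625, 1218, 0], [0, 16, 0], [1342, -2436, 1296]].
The requested entry is 1342.

1342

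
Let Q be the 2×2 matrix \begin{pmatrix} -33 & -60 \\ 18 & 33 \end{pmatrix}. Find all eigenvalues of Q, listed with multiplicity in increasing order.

Characteristic polynomial: p(μ) = μ^2 - 9 = (μ - 3)(μ + 3).
Roots (with multiplicity): -3, 3.

-3, 3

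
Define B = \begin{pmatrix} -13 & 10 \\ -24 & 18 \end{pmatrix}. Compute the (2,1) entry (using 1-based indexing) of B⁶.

Characteristic polynomial: λ^2 - 5λ + 6 = (λ - 3)(λ - 2), so the eigenvalues are 2, 3.
λ=3: eigenvector (-5, -8).
λ=2: eigenvector (2, 3).
P = [[-5, 2], [-8, 3]], D = diag(3, 2), P⁻¹ = [[3, -2], [8, -5]].
B⁶ = P·diag(729, 64)·P⁻¹ = [[-9911, 6650], [-15960, 10704]].
The requested entry is -15960.

-15960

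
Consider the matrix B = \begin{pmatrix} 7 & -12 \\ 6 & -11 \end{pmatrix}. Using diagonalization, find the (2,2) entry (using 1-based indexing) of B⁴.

Characteristic polynomial: s^2 + 4s - 5 = (s - 1)(s + 5), so the eigenvalues are -5, 1.
s=1: eigenvector (-2, -1).
s=-5: eigenvector (1, 1).
P = [[-2, 1], [-1, 1]], D = diag(1, -5), P⁻¹ = [[-1, 1], [-1, 2]].
B⁴ = P·diag(1, 625)·P⁻¹ = [[-623, 1248], [-624, 1249]].
The requested entry is 1249.

1249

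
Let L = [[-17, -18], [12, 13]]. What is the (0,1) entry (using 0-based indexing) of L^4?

Characteristic polynomial: s^2 + 4s - 5 = (s - 1)(s + 5), so the eigenvalues are -5, 1.
s=-5: eigenvector (3, -2).
s=1: eigenvector (-1, 1).
P = [[3, -1], [-2, 1]], D = diag(-5, 1), P⁻¹ = [[1, 1], [2, 3]].
L⁴ = P·diag(625, 1)·P⁻¹ = [[1873, 1872], [-1248, -1247]].
The requested entry is 1872.

1872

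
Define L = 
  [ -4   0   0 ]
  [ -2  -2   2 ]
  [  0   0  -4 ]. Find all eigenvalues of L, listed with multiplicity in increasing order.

-4, -4, -2

Characteristic polynomial: p(t) = t^3 + 10t^2 + 32t + 32 = (t + 2)(t + 4)^2.
Roots (with multiplicity): -4, -4, -2.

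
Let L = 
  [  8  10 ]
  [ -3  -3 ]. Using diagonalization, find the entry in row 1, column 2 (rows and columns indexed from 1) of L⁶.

6650

Characteristic polynomial: t^2 - 5t + 6 = (t - 3)(t - 2), so the eigenvalues are 2, 3.
t=2: eigenvector (-5, 3).
t=3: eigenvector (-2, 1).
P = [[-5, -2], [3, 1]], D = diag(2, 3), P⁻¹ = [[1, 2], [-3, -5]].
L⁶ = P·diag(64, 729)·P⁻¹ = [[4054, 6650], [-1995, -3261]].
The requested entry is 6650.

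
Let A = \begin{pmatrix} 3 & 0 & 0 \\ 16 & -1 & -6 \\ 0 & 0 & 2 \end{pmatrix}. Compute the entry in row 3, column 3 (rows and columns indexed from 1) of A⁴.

Characteristic polynomial: λ^3 - 4λ^2 + λ + 6 = (λ - 3)(λ - 2)(λ + 1), so the eigenvalues are -1, 2, 3.
λ=2: eigenvector (0, -2, 1).
λ=-1: eigenvector (0, 1, 0).
λ=3: eigenvector (1, 4, 0).
P = [[0, 0, 1], [-2, 1, 4], [1, 0, 0]], D = diag(2, -1, 3), P⁻¹ = [[0, 0, 1], [-4, 1, 2], [1, 0, 0]].
A⁴ = P·diag(16, 1, 81)·P⁻¹ = [[81, 0, 0], [320, 1, -30], [0, 0, 16]].
The requested entry is 16.

16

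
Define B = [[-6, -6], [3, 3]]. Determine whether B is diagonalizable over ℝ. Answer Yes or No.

Characteristic polynomial: p(s) = s^2 + 3s = s(s + 3).
All 2 eigenvalues are distinct, so B is diagonalizable.

Yes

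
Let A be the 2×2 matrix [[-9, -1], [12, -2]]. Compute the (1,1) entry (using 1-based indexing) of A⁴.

3309

Characteristic polynomial: λ^2 + 11λ + 30 = (λ + 5)(λ + 6), so the eigenvalues are -6, -5.
λ=-5: eigenvector (-1, 4).
λ=-6: eigenvector (1, -3).
P = [[-1, 1], [4, -3]], D = diag(-5, -6), P⁻¹ = [[3, 1], [4, 1]].
A⁴ = P·diag(625, 1296)·P⁻¹ = [[3309, 671], [-8052, -1388]].
The requested entry is 3309.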